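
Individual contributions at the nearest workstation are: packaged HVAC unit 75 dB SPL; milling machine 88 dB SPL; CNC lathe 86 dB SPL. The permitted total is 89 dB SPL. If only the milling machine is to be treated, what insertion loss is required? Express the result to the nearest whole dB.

2 dB

Fixed contribution from the other sources: Σ 10^(L/10) = 10^(75/10) + 10^(86/10) = 4.297e+08 (86.33 dB SPL).
To meet 89 dB SPL overall, the treated milling machine may contribute at most 10^(89/10) − 4.297e+08 = 3.646e+08, i.e. 85.62 dB SPL.
So the milling machine must be reduced from 88 to 85.62 dB SPL: IL = 2.38 dB.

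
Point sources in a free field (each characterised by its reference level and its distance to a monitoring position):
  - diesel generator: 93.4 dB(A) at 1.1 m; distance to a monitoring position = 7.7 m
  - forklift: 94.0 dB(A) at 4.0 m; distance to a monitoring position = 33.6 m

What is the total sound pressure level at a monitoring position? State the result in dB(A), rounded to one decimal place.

Apply inverse-square spreading to bring every level to the receiver, then sum 10^(L/10).
diesel generator: 93.4 − 20·log₁₀(7.7/1.1) = 93.4 − 16.90 = 76.50 dB(A).
forklift: 94.0 − 20·log₁₀(33.6/4.0) = 94.0 − 18.49 = 75.51 dB(A).
Σ 10^(L/10) = 8.025e+07 → L_total = 10·log₁₀(8.025e+07) = 79.04 dB(A).

79.0 dB(A)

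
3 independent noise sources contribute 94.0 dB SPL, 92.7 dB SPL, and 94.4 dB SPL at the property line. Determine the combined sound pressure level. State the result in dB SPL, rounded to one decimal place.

98.5 dB SPL

Incoherent sources combine by intensity addition: L_total = 10·log₁₀(Σ 10^(L_i/10)).
Σ 10^(L/10) = 10^(94.0/10) + 10^(92.7/10) + 10^(94.4/10) = 7.128e+09.
L_total = 10·log₁₀(7.128e+09) = 98.53 dB SPL.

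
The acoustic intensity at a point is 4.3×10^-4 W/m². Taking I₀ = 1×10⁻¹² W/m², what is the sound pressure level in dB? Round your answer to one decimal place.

86.3 dB

L = 10·log₁₀(I/I₀) = 10·log₁₀(4.3×10^-4/10⁻¹²) = 10·log₁₀(4.3×10^8).
L = 10·(0.6335 + 8) = 86.33 dB.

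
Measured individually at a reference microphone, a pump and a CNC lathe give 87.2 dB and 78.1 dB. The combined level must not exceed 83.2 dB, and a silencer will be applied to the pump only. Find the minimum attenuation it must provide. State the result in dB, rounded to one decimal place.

5.6 dB

Fixed contribution from the other source: Σ 10^(L/10) = 10^(78.1/10) = 6.457e+07 (78.10 dB).
To meet 83.2 dB overall, the treated pump may contribute at most 10^(83.2/10) − 6.457e+07 = 1.444e+08, i.e. 81.59 dB.
Required insertion loss = 87.2 − 81.59 = 5.61 dB.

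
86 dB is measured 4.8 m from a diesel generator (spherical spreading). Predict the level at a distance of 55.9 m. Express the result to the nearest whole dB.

For a point source, L₂ = L₁ − 20·log₁₀(r₂/r₁).
L₂ = 86 − 20·log₁₀(55.9/4.8) = 86 − 21.323 = 64.68 dB.

65 dB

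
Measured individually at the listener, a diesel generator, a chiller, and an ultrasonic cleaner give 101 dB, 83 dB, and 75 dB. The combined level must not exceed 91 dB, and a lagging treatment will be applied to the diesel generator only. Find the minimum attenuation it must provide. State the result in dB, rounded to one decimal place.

Fixed contribution from the other sources: Σ 10^(L/10) = 10^(83/10) + 10^(75/10) = 2.311e+08 (83.64 dB).
The limit corresponds to 10^(91/10) = 1.259e+09; subtracting the fixed part leaves 1.028e+09 for the diesel generator, i.e. 90.12 dB.
So the diesel generator must be reduced from 101 to 90.12 dB: IL = 10.88 dB.

10.9 dB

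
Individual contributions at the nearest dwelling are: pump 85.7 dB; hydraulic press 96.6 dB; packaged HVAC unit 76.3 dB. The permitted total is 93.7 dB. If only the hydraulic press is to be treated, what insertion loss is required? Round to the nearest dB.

Everything except the hydraulic press sums to 10^(85.7/10) + 10^(76.3/10) = 4.142e+08 in linear terms, 86.17 dB.
The limit corresponds to 10^(93.7/10) = 2.344e+09; subtracting the fixed part leaves 1.930e+09 for the hydraulic press, i.e. 92.86 dB.
So the hydraulic press must be reduced from 96.6 to 92.86 dB: IL = 3.74 dB.

4 dB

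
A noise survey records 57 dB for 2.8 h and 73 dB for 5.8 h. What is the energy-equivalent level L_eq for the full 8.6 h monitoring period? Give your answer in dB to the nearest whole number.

71 dB

The energy average is taken in the linear domain: L_eq = 10·log₁₀[(Σ tᵢ·10^(Lᵢ/10))/T], T = 8.6 h.
Σ tᵢ·10^(Lᵢ/10) = 2.8·10^(57/10) + 5.8·10^(73/10) = 1.171e+08.
L_eq = 10·log₁₀(1.171e+08/8.6) = 71.34 dB.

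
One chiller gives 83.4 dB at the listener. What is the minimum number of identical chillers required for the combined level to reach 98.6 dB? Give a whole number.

Need L₁ + 10·log₁₀ N ≥ 98.6, i.e. log₁₀ N ≥ 1.52.
N ≥ 10^(15.2/10) = 33.113, so N = 34.

34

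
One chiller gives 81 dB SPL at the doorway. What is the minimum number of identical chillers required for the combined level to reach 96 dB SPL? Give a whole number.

32

The shortfall is 96 − 81 = 15.0 dB, and N units add 10·log₁₀ N, so need 10·log₁₀ N ≥ 15.0.
N ≥ 10^(15.0/10) = 31.623, so N = 32.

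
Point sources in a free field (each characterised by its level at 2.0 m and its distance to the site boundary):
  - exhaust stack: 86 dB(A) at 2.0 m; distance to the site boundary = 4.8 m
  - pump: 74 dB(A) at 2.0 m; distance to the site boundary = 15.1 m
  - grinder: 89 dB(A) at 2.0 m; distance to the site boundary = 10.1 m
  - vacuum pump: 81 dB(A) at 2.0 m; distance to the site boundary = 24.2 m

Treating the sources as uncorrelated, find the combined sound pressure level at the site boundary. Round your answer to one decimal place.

First find each source's level at the receiver (point-source: −20·log₁₀(r/r_ref)), then combine on an intensity basis.
exhaust stack: 86 − 20·log₁₀(4.8/2.0) = 86 − 7.60 = 78.40 dB(A).
pump: 74 − 20·log₁₀(15.1/2.0) = 74 − 17.56 = 56.44 dB(A).
grinder: 89 − 20·log₁₀(10.1/2.0) = 89 − 14.07 = 74.93 dB(A).
vacuum pump: 81 − 20·log₁₀(24.2/2.0) = 81 − 21.66 = 59.34 dB(A).
Σ 10^(L/10) = 1.016e+08 → L_total = 10·log₁₀(1.016e+08) = 80.07 dB(A).

80.1 dB(A)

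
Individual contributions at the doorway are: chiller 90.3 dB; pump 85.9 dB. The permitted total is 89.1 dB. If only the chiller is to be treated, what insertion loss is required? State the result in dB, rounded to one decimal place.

4.0 dB

Everything except the chiller sums to 10^(85.9/10) = 3.890e+08 in linear terms, 85.90 dB.
To meet 89.1 dB overall, the treated chiller may contribute at most 10^(89.1/10) − 3.890e+08 = 4.238e+08, i.e. 86.27 dB.
So the chiller must be reduced from 90.3 to 86.27 dB: IL = 4.03 dB.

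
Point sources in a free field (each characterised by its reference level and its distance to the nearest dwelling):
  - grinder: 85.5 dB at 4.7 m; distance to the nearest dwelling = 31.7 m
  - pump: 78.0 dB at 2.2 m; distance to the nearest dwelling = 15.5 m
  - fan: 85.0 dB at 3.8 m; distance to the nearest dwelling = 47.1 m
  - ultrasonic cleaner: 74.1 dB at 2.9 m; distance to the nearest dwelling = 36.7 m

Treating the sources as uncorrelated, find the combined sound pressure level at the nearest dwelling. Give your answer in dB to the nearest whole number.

71 dB

Apply inverse-square spreading to bring every level to the receiver, then sum 10^(L/10).
grinder: 85.5 − 20·log₁₀(31.7/4.7) = 85.5 − 16.58 = 68.92 dB.
pump: 78.0 − 20·log₁₀(15.5/2.2) = 78.0 − 16.96 = 61.04 dB.
fan: 85.0 − 20·log₁₀(47.1/3.8) = 85.0 − 21.86 = 63.14 dB.
ultrasonic cleaner: 74.1 − 20·log₁₀(36.7/2.9) = 74.1 − 22.05 = 52.05 dB.
Σ 10^(L/10) = 1.129e+07 → L_total = 10·log₁₀(1.129e+07) = 70.53 dB.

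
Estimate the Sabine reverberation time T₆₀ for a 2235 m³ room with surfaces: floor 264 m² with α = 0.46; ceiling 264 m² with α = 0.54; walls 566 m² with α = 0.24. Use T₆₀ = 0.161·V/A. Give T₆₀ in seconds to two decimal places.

A = Σ Sᵢαᵢ = 264·0.46 + 264·0.54 + 566·0.24 = 399.84 m².
T₆₀ = 0.161 × 2235 / 399.84 = 0.900 s.

0.90 s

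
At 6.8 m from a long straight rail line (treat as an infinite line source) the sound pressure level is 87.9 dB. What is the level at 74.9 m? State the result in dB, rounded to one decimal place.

77.5 dB

Line-source attenuation: ΔL = 10·log₁₀(r₂/r₁) = 10·log₁₀(74.9/6.8) = 10.420 dB.
L₂ = 87.9 − 10·log₁₀(74.9/6.8) = 87.9 − 10.420 = 77.48 dB.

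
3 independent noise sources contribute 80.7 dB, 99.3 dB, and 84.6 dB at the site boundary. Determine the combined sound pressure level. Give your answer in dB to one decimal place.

Incoherent sources combine by intensity addition: L_total = 10·log₁₀(Σ 10^(L_i/10)).
Σ 10^(L/10) = 10^(80.7/10) + 10^(99.3/10) + 10^(84.6/10) = 8.917e+09.
L_total = 10·log₁₀(8.917e+09) = 99.50 dB.

99.5 dB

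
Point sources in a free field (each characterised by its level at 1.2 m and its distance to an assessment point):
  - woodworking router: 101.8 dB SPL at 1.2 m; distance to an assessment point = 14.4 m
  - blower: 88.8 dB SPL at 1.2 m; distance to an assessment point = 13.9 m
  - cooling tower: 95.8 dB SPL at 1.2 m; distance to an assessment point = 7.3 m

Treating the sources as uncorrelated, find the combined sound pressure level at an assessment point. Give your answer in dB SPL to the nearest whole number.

Apply inverse-square spreading to bring every level to the receiver, then sum 10^(L/10).
woodworking router: 101.8 − 20·log₁₀(14.4/1.2) = 101.8 − 21.58 = 80.22 dB SPL.
blower: 88.8 − 20·log₁₀(13.9/1.2) = 88.8 − 21.28 = 67.52 dB SPL.
cooling tower: 95.8 − 20·log₁₀(7.3/1.2) = 95.8 − 15.68 = 80.12 dB SPL.
Σ 10^(L/10) = 2.135e+08 → L_total = 10·log₁₀(2.135e+08) = 83.29 dB SPL.

83 dB SPL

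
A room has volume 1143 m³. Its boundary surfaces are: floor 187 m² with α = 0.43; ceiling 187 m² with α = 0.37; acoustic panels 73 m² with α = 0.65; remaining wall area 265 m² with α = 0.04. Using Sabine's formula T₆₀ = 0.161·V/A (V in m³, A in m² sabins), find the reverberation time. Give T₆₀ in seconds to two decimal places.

Summing Sᵢαᵢ: 187·0.43 + 187·0.37 + 73·0.65 + 265·0.04 = 207.65 m².
T₆₀ = 0.161·V/A = 0.161·1143/207.65 = 0.886 s.

0.89 s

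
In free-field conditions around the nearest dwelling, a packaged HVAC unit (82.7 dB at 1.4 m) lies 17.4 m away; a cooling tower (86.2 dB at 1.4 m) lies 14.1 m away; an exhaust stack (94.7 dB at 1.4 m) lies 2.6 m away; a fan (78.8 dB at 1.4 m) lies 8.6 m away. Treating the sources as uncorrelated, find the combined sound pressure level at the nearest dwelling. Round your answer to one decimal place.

Propagate each source to the receiver with L = L_ref − 20·log₁₀(r/r_ref), then add intensities.
packaged HVAC unit: 82.7 − 20·log₁₀(17.4/1.4) = 82.7 − 21.89 = 60.81 dB.
cooling tower: 86.2 − 20·log₁₀(14.1/1.4) = 86.2 − 20.06 = 66.14 dB.
exhaust stack: 94.7 − 20·log₁₀(2.6/1.4) = 94.7 − 5.38 = 89.32 dB.
fan: 78.8 − 20·log₁₀(8.6/1.4) = 78.8 − 15.77 = 63.03 dB.
Σ 10^(L/10) = 8.630e+08 → L_total = 10·log₁₀(8.630e+08) = 89.36 dB.

89.4 dB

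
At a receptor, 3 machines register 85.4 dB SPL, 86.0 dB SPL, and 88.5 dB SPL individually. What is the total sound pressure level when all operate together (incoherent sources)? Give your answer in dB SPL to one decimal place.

For uncorrelated sources the intensities add, so convert each level to linear form, sum, and take 10·log₁₀ of the total.
Σ 10^(L/10) = 10^(85.4/10) + 10^(86.0/10) + 10^(88.5/10) = 1.453e+09.
L_total = 10·log₁₀(1.453e+09) = 91.62 dB SPL.

91.6 dB SPL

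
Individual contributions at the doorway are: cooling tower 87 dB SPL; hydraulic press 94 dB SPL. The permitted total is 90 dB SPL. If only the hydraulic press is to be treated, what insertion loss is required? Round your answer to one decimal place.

7.0 dB

Fixed contribution from the other source: Σ 10^(L/10) = 10^(87/10) = 5.012e+08 (87.00 dB SPL).
The limit corresponds to 10^(90/10) = 1.000e+09; subtracting the fixed part leaves 4.988e+08 for the hydraulic press, i.e. 86.98 dB SPL.
Required insertion loss = 94 − 86.98 = 7.02 dB.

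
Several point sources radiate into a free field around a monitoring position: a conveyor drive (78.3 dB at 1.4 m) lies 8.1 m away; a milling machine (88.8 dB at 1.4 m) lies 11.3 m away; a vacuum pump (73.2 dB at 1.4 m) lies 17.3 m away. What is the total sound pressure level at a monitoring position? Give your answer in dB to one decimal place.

71.4 dB

Propagate each source to the receiver with L = L_ref − 20·log₁₀(r/r_ref), then add intensities.
conveyor drive: 78.3 − 20·log₁₀(8.1/1.4) = 78.3 − 15.25 = 63.05 dB.
milling machine: 88.8 − 20·log₁₀(11.3/1.4) = 88.8 − 18.14 = 70.66 dB.
vacuum pump: 73.2 − 20·log₁₀(17.3/1.4) = 73.2 − 21.84 = 51.36 dB.
Σ 10^(L/10) = 1.380e+07 → L_total = 10·log₁₀(1.380e+07) = 71.40 dB.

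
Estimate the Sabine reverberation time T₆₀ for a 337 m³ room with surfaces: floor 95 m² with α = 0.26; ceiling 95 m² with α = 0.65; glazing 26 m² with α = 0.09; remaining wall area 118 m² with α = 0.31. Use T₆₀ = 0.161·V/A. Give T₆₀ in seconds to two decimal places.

A = Σ Sᵢαᵢ = 95·0.26 + 95·0.65 + 26·0.09 + 118·0.31 = 125.37 m².
T₆₀ = 0.161·V/A = 0.161·337/125.37 = 0.433 s.

0.43 s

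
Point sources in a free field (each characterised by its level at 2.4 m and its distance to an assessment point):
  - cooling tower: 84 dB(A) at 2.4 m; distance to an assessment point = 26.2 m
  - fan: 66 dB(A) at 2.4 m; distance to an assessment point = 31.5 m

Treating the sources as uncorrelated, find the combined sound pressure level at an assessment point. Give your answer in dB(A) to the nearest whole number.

63 dB(A)

First find each source's level at the receiver (point-source: −20·log₁₀(r/r_ref)), then combine on an intensity basis.
cooling tower: 84 − 20·log₁₀(26.2/2.4) = 84 − 20.76 = 63.24 dB(A).
fan: 66 − 20·log₁₀(31.5/2.4) = 66 − 22.36 = 43.64 dB(A).
Σ 10^(L/10) = 2.131e+06 → L_total = 10·log₁₀(2.131e+06) = 63.29 dB(A).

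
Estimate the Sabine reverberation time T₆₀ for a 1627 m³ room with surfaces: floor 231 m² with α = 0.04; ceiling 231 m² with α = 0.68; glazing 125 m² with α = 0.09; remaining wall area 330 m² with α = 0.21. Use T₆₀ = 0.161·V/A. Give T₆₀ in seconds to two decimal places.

Summing Sᵢαᵢ: 231·0.04 + 231·0.68 + 125·0.09 + 330·0.21 = 246.87 m².
T₆₀ = 0.161 × 1627 / 246.87 = 1.061 s.

1.06 s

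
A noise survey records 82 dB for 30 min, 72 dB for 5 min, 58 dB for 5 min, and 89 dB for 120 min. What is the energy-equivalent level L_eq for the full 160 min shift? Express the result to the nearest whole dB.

88 dB

Weight each interval's intensity by its duration and average over T = 160 min:
Σ tᵢ·10^(Lᵢ/10) = 30·10^(82/10) + 5·10^(72/10) + 5·10^(58/10) + 120·10^(89/10) = 1.002e+11.
L_eq = 10·log₁₀(1.002e+11/160) = 87.97 dB.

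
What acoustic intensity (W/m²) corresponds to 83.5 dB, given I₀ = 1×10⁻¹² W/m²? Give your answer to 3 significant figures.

0.000224 W/m²

I/I₀ = 10^(83.5/10) = 2.239e+08, so I = 2.239e+08 × 10⁻¹² W/m².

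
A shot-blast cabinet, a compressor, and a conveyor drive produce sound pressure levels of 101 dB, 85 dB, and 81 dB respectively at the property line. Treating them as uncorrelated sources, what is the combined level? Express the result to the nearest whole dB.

101 dB

Incoherent sources combine by intensity addition: L_total = 10·log₁₀(Σ 10^(L_i/10)).
Σ 10^(L/10) = 10^(101/10) + 10^(85/10) + 10^(81/10) = 1.303e+10.
L_total = 10·log₁₀(1.303e+10) = 101.15 dB.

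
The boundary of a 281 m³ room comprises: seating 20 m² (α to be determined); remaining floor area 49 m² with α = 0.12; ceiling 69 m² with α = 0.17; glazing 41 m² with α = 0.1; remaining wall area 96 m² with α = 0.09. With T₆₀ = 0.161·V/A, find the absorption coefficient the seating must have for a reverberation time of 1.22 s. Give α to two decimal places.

Required total absorption A = 0.161·281/1.22 = 37.08 m².
Absorption from the other surfaces = 49·0.12 + 69·0.17 + 41·0.1 + 96·0.09 = 30.35 m², so the seating must supply 6.73 m² over 20 m².
α = 6.73/20 = 0.337.

0.34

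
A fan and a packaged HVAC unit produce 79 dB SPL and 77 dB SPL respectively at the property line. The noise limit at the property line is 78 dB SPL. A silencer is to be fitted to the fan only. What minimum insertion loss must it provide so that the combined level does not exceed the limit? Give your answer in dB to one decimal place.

7.9 dB

The untreated sources together contribute 10^(77/10) = 5.012e+07, i.e. 77.00 dB SPL.
The limit corresponds to 10^(78/10) = 6.310e+07; subtracting the fixed part leaves 1.298e+07 for the fan, i.e. 71.13 dB SPL.
Required insertion loss = 79 − 71.13 = 7.87 dB.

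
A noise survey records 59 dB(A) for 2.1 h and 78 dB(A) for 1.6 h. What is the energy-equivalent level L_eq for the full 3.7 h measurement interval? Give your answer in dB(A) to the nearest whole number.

74 dB(A)

L_eq = 10·log₁₀[(1/T)·Σ tᵢ·10^(Lᵢ/10)] with T = 3.7 h.
Σ tᵢ·10^(Lᵢ/10) = 2.1·10^(59/10) + 1.6·10^(78/10) = 1.026e+08.
L_eq = 10·log₁₀(1.026e+08/3.7) = 74.43 dB(A).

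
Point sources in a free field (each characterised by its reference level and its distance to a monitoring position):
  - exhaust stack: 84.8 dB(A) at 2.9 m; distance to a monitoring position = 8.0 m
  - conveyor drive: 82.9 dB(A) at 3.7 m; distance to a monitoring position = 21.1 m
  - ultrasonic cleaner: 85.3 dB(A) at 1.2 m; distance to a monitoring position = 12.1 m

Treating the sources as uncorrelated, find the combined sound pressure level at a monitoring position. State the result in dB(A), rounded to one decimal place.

Propagate each source to the receiver with L = L_ref − 20·log₁₀(r/r_ref), then add intensities.
exhaust stack: 84.8 − 20·log₁₀(8.0/2.9) = 84.8 − 8.81 = 75.99 dB(A).
conveyor drive: 82.9 − 20·log₁₀(21.1/3.7) = 82.9 − 15.12 = 67.78 dB(A).
ultrasonic cleaner: 85.3 − 20·log₁₀(12.1/1.2) = 85.3 − 20.07 = 65.23 dB(A).
Σ 10^(L/10) = 4.901e+07 → L_total = 10·log₁₀(4.901e+07) = 76.90 dB(A).

76.9 dB(A)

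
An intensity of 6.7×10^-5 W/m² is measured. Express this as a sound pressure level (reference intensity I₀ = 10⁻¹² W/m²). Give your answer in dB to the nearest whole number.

78 dB

L = 10·log₁₀(I/I₀) = 10·log₁₀(6.7×10^-5/10⁻¹²) = 10·log₁₀(6.7×10^7).
L = 10·(0.8261 + 7) = 78.26 dB.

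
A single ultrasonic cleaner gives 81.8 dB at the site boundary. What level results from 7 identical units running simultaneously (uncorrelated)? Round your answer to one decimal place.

90.3 dB

N identical incoherent sources raise the level by 10·log₁₀ N.
L_total = 81.8 + 10·log₁₀(7) = 81.8 + 8.451 = 90.25 dB.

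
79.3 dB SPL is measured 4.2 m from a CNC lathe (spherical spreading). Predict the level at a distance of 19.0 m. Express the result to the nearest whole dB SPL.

Spherical spreading from a point source gives a 20·log₁₀(r₂/r₁) drop.
L₂ = 79.3 − 20·log₁₀(19.0/4.2) = 79.3 − 13.110 = 66.19 dB SPL.

66 dB SPL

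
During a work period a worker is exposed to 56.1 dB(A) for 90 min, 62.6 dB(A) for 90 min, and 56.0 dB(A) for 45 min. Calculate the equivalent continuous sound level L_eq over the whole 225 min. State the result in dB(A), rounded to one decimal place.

59.9 dB(A)

L_eq = 10·log₁₀[(1/T)·Σ tᵢ·10^(Lᵢ/10)] with T = 225 min.
Σ tᵢ·10^(Lᵢ/10) = 90·10^(56.1/10) + 90·10^(62.6/10) + 45·10^(56.0/10) = 2.184e+08.
L_eq = 10·log₁₀(2.184e+08/225) = 59.87 dB(A).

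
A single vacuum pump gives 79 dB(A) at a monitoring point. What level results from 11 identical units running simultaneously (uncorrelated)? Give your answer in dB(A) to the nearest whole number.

With 11 equal, uncorrelated contributions the intensity is 11× that of one unit, giving a rise of 10·log₁₀ 11.
L_total = 79 + 10·log₁₀(11) = 79 + 10.414 = 89.41 dB(A).

89 dB(A)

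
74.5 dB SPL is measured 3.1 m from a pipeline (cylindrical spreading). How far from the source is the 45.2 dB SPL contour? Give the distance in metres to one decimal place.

2638.5 m

For a line source L₁ − L₂ = 10·log₁₀(r₂/r₁), so r₂ = r₁·10^((L₁−L₂)/10).
r₂ = 3.1·10^((74.5−45.2)/10) = 3.1·10^(29.3/10) = 2638.53 m.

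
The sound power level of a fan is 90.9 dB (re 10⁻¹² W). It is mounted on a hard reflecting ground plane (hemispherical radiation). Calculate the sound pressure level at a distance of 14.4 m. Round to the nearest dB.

60 dB

Free-field hemispherical radiation: L_p = L_w − 10·log₁₀(2π·r²), r = 14.4 m.
2π·r² = 1303 m², 10·log₁₀ of that is 31.149 dB.
L_p = 90.9 − 31.149 = 59.75 dB.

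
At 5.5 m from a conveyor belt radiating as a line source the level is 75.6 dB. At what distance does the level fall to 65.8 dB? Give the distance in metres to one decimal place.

For a line source L₁ − L₂ = 10·log₁₀(r₂/r₁), so r₂ = r₁·10^((L₁−L₂)/10).
r₂ = 5.5·10^((75.6−65.8)/10) = 5.5·10^(9.8/10) = 52.52 m.

52.5 m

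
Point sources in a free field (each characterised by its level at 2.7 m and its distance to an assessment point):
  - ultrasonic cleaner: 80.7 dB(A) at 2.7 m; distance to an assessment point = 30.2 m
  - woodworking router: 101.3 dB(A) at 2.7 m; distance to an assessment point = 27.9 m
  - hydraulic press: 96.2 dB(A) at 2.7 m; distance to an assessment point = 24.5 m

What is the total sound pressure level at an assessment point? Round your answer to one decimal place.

Apply inverse-square spreading to bring every level to the receiver, then sum 10^(L/10).
ultrasonic cleaner: 80.7 − 20·log₁₀(30.2/2.7) = 80.7 − 20.97 = 59.73 dB(A).
woodworking router: 101.3 − 20·log₁₀(27.9/2.7) = 101.3 − 20.28 = 81.02 dB(A).
hydraulic press: 96.2 − 20·log₁₀(24.5/2.7) = 96.2 − 19.16 = 77.04 dB(A).
Σ 10^(L/10) = 1.779e+08 → L_total = 10·log₁₀(1.779e+08) = 82.50 dB(A).

82.5 dB(A)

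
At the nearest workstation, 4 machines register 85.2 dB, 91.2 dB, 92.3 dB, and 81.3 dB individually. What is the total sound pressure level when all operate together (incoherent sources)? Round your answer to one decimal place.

95.4 dB

For uncorrelated sources the intensities add, so convert each level to linear form, sum, and take 10·log₁₀ of the total.
Σ 10^(L/10) = 10^(85.2/10) + 10^(91.2/10) + 10^(92.3/10) + 10^(81.3/10) = 3.483e+09.
L_total = 10·log₁₀(3.483e+09) = 95.42 dB.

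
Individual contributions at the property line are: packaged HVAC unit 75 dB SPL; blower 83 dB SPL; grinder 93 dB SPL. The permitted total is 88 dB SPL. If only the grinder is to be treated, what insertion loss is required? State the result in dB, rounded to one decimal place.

Fixed contribution from the other sources: Σ 10^(L/10) = 10^(75/10) + 10^(83/10) = 2.311e+08 (83.64 dB SPL).
To meet 88 dB SPL overall, the treated grinder may contribute at most 10^(88/10) − 2.311e+08 = 3.998e+08, i.e. 86.02 dB SPL.
So the grinder must be reduced from 93 to 86.02 dB SPL: IL = 6.98 dB.

7.0 dB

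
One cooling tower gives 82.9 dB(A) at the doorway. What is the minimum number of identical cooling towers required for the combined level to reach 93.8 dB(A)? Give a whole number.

13

N identical sources give L₁ + 10·log₁₀ N, so require 10·log₁₀ N ≥ 93.8 − 82.9 = 10.9 dB.
N ≥ 10^(10.9/10) = 12.303, so N = 13.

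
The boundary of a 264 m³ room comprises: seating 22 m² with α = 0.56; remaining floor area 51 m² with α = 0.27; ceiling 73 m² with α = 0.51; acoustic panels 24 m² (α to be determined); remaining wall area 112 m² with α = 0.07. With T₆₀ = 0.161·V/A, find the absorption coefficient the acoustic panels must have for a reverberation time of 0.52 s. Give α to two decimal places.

0.44

From T₆₀ = 0.161·V/A, the target T₆₀ = 0.52 s needs A = 0.161·264/0.52 = 81.74 m².
Absorption from the other surfaces = 22·0.56 + 51·0.27 + 73·0.51 + 112·0.07 = 71.16 m², so the acoustic panels must supply 10.58 m² over 24 m².
α = 10.58/24 = 0.441.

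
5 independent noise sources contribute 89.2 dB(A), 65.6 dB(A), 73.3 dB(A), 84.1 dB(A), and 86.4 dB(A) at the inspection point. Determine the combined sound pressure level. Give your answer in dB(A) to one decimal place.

Incoherent sources combine by intensity addition: L_total = 10·log₁₀(Σ 10^(L_i/10)).
Σ 10^(L/10) = 10^(89.2/10) + 10^(65.6/10) + 10^(73.3/10) + 10^(84.1/10) + 10^(86.4/10) = 1.550e+09.
L_total = 10·log₁₀(1.550e+09) = 91.90 dB(A).

91.9 dB(A)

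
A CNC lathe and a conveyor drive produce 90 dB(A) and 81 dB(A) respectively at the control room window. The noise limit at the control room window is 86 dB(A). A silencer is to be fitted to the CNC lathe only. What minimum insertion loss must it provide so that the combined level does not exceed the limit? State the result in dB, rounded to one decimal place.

5.7 dB

Everything except the CNC lathe sums to 10^(81/10) = 1.259e+08 in linear terms, 81.00 dB(A).
The limit corresponds to 10^(86/10) = 3.981e+08; subtracting the fixed part leaves 2.722e+08 for the CNC lathe, i.e. 84.35 dB(A).
So the CNC lathe must be reduced from 90 to 84.35 dB(A): IL = 5.65 dB.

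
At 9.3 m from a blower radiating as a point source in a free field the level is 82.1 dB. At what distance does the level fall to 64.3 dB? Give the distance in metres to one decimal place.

72.2 m

Point-source spreading drops the level by 20·log₁₀(r₂/r₁); inverting, r₂/r₁ = 10^(ΔL/20).
r₂ = 9.3·10^((82.1−64.3)/20) = 9.3·10^(17.8/20) = 72.19 m.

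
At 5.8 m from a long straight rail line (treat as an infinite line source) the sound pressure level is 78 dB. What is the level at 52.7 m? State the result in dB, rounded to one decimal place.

68.4 dB

Cylindrical spreading from a line source gives a 10·log₁₀(r₂/r₁) drop.
L₂ = 78 − 10·log₁₀(52.7/5.8) = 78 − 9.584 = 68.42 dB.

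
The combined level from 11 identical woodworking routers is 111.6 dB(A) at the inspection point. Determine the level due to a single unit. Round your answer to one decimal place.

101.2 dB(A)

Dividing the total intensity by 11 lowers the level by 10·log₁₀ 11 = 10.414 dB: L₁ = 111.6 − 10.414.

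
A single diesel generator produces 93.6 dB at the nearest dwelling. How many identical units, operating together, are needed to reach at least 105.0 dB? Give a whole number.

14

The shortfall is 105.0 − 93.6 = 11.4 dB, and N units add 10·log₁₀ N, so need 10·log₁₀ N ≥ 11.4.
N ≥ 10^(11.4/10) = 13.804, so N = 14.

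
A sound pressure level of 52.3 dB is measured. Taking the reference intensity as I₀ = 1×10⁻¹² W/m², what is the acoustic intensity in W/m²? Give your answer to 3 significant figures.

L = 10·log₁₀(I/I₀) ⇒ I = I₀·10^(L/10) = 10⁻¹² × 10^5.23.

1.70e-07 W/m²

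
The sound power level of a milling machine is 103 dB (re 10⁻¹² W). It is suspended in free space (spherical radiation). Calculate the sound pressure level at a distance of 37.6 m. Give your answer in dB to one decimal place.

60.5 dB

L_p = L_w − 10·log₁₀(4π·r²) with r = 37.6 m.
4π·r² = 1.777e+04 m², 10·log₁₀ of that is 42.496 dB.
L_p = 103 − 42.496 = 60.50 dB.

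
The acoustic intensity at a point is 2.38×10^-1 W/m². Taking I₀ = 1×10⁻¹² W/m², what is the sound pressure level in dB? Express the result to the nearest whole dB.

Dividing by I₀ shifts the exponent by 12: I/I₀ = 2.38×10^11.
L = 10·(0.3766 + 11) = 113.77 dB.

114 dB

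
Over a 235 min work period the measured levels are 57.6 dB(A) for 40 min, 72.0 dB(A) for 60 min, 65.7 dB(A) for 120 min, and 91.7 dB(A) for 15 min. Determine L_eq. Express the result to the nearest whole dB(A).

80 dB(A)

Weight each interval's intensity by its duration and average over T = 235 min:
Σ tᵢ·10^(Lᵢ/10) = 40·10^(57.6/10) + 60·10^(72.0/10) + 120·10^(65.7/10) + 15·10^(91.7/10) = 2.361e+10.
L_eq = 10·log₁₀(2.361e+10/235) = 80.02 dB(A).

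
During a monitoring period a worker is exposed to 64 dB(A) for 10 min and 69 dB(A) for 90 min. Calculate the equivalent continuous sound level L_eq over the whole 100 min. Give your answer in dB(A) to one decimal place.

Weight each interval's intensity by its duration and average over T = 100 min:
Σ tᵢ·10^(Lᵢ/10) = 10·10^(64/10) + 90·10^(69/10) = 7.400e+08.
L_eq = 10·log₁₀(7.400e+08/100) = 68.69 dB(A).

68.7 dB(A)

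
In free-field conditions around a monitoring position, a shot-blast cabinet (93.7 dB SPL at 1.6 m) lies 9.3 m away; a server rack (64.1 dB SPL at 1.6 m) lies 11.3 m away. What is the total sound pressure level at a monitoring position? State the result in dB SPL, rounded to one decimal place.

First find each source's level at the receiver (point-source: −20·log₁₀(r/r_ref)), then combine on an intensity basis.
shot-blast cabinet: 93.7 − 20·log₁₀(9.3/1.6) = 93.7 − 15.29 = 78.41 dB SPL.
server rack: 64.1 − 20·log₁₀(11.3/1.6) = 64.1 − 16.98 = 47.12 dB SPL.
Σ 10^(L/10) = 6.944e+07 → L_total = 10·log₁₀(6.944e+07) = 78.42 dB SPL.

78.4 dB SPL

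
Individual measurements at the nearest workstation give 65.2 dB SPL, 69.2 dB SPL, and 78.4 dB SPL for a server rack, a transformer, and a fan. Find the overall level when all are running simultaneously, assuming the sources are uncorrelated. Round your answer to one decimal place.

Incoherent sources combine by intensity addition: L_total = 10·log₁₀(Σ 10^(L_i/10)).
Σ 10^(L/10) = 10^(65.2/10) + 10^(69.2/10) + 10^(78.4/10) = 8.081e+07.
L_total = 10·log₁₀(8.081e+07) = 79.07 dB SPL.

79.1 dB SPL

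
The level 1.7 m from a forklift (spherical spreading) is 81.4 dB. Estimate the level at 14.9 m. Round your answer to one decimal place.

62.5 dB

Point-source attenuation: ΔL = 20·log₁₀(r₂/r₁) = 20·log₁₀(14.9/1.7) = 18.855 dB.
L₂ = 81.4 − 20·log₁₀(14.9/1.7) = 81.4 − 18.855 = 62.55 dB.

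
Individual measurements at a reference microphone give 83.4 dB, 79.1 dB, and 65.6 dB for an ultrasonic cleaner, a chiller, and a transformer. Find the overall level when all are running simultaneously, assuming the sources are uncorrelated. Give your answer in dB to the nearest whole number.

For uncorrelated sources the intensities add, so convert each level to linear form, sum, and take 10·log₁₀ of the total.
Σ 10^(L/10) = 10^(83.4/10) + 10^(79.1/10) + 10^(65.6/10) = 3.037e+08.
L_total = 10·log₁₀(3.037e+08) = 84.82 dB.

85 dB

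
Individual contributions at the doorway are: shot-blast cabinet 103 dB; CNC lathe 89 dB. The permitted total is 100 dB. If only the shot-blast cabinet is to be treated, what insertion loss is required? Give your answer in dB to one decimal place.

The untreated sources together contribute 10^(89/10) = 7.943e+08, i.e. 89.00 dB.
The limit corresponds to 10^(100/10) = 1.000e+10; subtracting the fixed part leaves 9.206e+09 for the shot-blast cabinet, i.e. 99.64 dB.
So the shot-blast cabinet must be reduced from 103 to 99.64 dB: IL = 3.36 dB.

3.4 dB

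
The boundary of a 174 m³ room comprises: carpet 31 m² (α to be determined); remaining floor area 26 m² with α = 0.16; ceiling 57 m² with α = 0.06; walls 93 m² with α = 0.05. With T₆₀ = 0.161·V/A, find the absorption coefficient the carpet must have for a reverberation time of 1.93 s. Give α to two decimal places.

0.07

Required total absorption A = 0.161·174/1.93 = 14.52 m².
Absorption from the other surfaces = 26·0.16 + 57·0.06 + 93·0.05 = 12.23 m², so the carpet must supply 2.29 m² over 31 m².
α = 2.29/31 = 0.074.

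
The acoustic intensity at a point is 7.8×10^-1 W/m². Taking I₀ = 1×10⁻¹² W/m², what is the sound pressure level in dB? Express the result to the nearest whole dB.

Dividing by I₀ shifts the exponent by 12: I/I₀ = 7.8×10^11.
L = 10·(0.8921 + 11) = 118.92 dB.

119 dB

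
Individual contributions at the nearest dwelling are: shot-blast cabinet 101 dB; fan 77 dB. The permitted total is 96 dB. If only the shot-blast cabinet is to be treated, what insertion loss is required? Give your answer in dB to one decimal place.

5.1 dB

Everything except the shot-blast cabinet sums to 10^(77/10) = 5.012e+07 in linear terms, 77.00 dB.
To meet 96 dB overall, the treated shot-blast cabinet may contribute at most 10^(96/10) − 5.012e+07 = 3.931e+09, i.e. 95.94 dB.
Required insertion loss = 101 − 95.94 = 5.06 dB.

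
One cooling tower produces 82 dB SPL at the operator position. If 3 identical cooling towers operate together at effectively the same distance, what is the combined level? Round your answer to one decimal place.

L_total = L₁ + 10·log₁₀ N for N identical incoherent sources.
L_total = 82 + 10·log₁₀(3) = 82 + 4.771 = 86.77 dB SPL.

86.8 dB SPL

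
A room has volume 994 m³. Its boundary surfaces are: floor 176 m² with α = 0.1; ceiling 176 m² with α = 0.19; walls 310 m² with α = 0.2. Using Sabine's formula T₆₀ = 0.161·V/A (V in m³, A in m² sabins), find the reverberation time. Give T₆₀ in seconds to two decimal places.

Total absorption A = 176·0.1 + 176·0.19 + 310·0.2 = 113.04 m² sabins.
T₆₀ = 0.161·V/A = 0.161·994/113.04 = 1.416 s.

1.42 s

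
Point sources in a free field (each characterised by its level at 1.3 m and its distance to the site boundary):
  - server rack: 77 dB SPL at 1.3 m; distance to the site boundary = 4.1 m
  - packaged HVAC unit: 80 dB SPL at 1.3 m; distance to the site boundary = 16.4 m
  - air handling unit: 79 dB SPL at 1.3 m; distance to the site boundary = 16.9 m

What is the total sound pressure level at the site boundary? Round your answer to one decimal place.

Apply inverse-square spreading to bring every level to the receiver, then sum 10^(L/10).
server rack: 77 − 20·log₁₀(4.1/1.3) = 77 − 9.98 = 67.02 dB SPL.
packaged HVAC unit: 80 − 20·log₁₀(16.4/1.3) = 80 − 22.02 = 57.98 dB SPL.
air handling unit: 79 − 20·log₁₀(16.9/1.3) = 79 − 22.28 = 56.72 dB SPL.
Σ 10^(L/10) = 6.137e+06 → L_total = 10·log₁₀(6.137e+06) = 67.88 dB SPL.

67.9 dB SPL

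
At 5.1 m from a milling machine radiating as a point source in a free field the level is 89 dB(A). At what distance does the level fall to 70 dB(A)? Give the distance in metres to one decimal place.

45.5 m

Point-source spreading drops the level by 20·log₁₀(r₂/r₁); inverting, r₂/r₁ = 10^(ΔL/20).
r₂ = 5.1·10^((89−70)/20) = 5.1·10^(19.0/20) = 45.45 m.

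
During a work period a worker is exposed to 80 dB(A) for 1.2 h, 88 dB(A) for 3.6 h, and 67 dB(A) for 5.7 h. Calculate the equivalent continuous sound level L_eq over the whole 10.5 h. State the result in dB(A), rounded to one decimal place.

L_eq = 10·log₁₀[(1/T)·Σ tᵢ·10^(Lᵢ/10)] with T = 10.5 h.
Σ tᵢ·10^(Lᵢ/10) = 1.2·10^(80/10) + 3.6·10^(88/10) + 5.7·10^(67/10) = 2.420e+09.
L_eq = 10·log₁₀(2.420e+09/10.5) = 83.63 dB(A).

83.6 dB(A)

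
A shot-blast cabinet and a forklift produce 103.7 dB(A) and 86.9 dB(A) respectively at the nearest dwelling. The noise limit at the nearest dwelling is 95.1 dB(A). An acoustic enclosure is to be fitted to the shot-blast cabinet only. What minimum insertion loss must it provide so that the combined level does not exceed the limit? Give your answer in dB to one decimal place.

9.3 dB

Fixed contribution from the other source: Σ 10^(L/10) = 10^(86.9/10) = 4.898e+08 (86.90 dB(A)).
To meet 95.1 dB(A) overall, the treated shot-blast cabinet may contribute at most 10^(95.1/10) − 4.898e+08 = 2.746e+09, i.e. 94.39 dB(A).
So the shot-blast cabinet must be reduced from 103.7 to 94.39 dB(A): IL = 9.31 dB.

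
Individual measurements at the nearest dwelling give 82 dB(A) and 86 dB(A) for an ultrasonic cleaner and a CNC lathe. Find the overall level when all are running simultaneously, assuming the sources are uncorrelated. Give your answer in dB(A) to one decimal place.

87.5 dB(A)

For uncorrelated sources the intensities add, so convert each level to linear form, sum, and take 10·log₁₀ of the total.
Σ 10^(L/10) = 10^(82/10) + 10^(86/10) = 5.566e+08.
L_total = 10·log₁₀(5.566e+08) = 87.46 dB(A).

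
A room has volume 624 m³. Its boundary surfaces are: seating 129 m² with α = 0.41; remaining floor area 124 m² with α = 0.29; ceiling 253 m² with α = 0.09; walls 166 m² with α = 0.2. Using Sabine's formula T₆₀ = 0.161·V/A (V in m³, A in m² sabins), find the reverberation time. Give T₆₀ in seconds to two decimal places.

Total absorption A = 129·0.41 + 124·0.29 + 253·0.09 + 166·0.2 = 144.82 m² sabins.
T₆₀ = 0.161 × 624 / 144.82 = 0.694 s.

0.69 s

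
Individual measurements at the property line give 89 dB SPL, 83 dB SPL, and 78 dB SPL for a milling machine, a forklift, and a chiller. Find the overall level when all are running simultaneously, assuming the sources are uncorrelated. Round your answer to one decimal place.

Incoherent sources combine by intensity addition: L_total = 10·log₁₀(Σ 10^(L_i/10)).
Σ 10^(L/10) = 10^(89/10) + 10^(83/10) + 10^(78/10) = 1.057e+09.
L_total = 10·log₁₀(1.057e+09) = 90.24 dB SPL.

90.2 dB SPL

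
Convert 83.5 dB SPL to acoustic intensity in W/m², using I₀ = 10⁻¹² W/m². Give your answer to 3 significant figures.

L = 10·log₁₀(I/I₀) ⇒ I = I₀·10^(L/10) = 10⁻¹² × 10^8.35.

0.000224 W/m²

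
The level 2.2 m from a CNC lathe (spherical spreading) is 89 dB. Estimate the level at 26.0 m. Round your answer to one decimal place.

67.5 dB

Point-source attenuation: ΔL = 20·log₁₀(r₂/r₁) = 20·log₁₀(26.0/2.2) = 21.451 dB.
L₂ = 89 − 20·log₁₀(26.0/2.2) = 89 − 21.451 = 67.55 dB.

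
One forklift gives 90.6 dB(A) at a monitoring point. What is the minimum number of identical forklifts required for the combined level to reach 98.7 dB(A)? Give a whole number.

7

Need L₁ + 10·log₁₀ N ≥ 98.7, i.e. log₁₀ N ≥ 0.81.
N ≥ 10^(8.1/10) = 6.457, so N = 7.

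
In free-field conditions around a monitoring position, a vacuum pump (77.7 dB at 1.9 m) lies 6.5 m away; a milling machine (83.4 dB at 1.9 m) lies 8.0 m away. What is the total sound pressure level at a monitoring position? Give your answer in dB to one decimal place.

72.4 dB

First find each source's level at the receiver (point-source: −20·log₁₀(r/r_ref)), then combine on an intensity basis.
vacuum pump: 77.7 − 20·log₁₀(6.5/1.9) = 77.7 − 10.68 = 67.02 dB.
milling machine: 83.4 − 20·log₁₀(8.0/1.9) = 83.4 − 12.49 = 70.91 dB.
Σ 10^(L/10) = 1.737e+07 → L_total = 10·log₁₀(1.737e+07) = 72.40 dB.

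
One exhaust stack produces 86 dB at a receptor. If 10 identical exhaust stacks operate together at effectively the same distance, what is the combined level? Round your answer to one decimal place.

96.0 dB

N identical incoherent sources raise the level by 10·log₁₀ N.
L_total = 86 + 10·log₁₀(10) = 86 + 10.000 = 96.00 dB.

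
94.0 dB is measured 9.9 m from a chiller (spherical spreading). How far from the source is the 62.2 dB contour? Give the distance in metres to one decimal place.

The 31.8 dB drop corresponds to a distance ratio of 10^(31.8/20) for a point source.
r₂ = 9.9·10^((94.0−62.2)/20) = 9.9·10^(31.8/20) = 385.15 m.

385.2 m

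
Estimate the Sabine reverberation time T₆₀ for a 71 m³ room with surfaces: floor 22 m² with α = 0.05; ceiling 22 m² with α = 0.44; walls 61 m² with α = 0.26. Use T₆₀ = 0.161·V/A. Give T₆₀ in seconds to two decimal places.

0.43 s

A = Σ Sᵢαᵢ = 22·0.05 + 22·0.44 + 61·0.26 = 26.64 m².
T₆₀ = 0.161 × 71 / 26.64 = 0.429 s.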